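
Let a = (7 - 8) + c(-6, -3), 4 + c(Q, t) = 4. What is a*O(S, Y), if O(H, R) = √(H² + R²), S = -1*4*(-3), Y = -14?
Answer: -2*√85 ≈ -18.439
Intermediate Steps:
c(Q, t) = 0 (c(Q, t) = -4 + 4 = 0)
S = 12 (S = -4*(-3) = 12)
a = -1 (a = (7 - 8) + 0 = -1 + 0 = -1)
a*O(S, Y) = -√(12² + (-14)²) = -√(144 + 196) = -√340 = -2*√85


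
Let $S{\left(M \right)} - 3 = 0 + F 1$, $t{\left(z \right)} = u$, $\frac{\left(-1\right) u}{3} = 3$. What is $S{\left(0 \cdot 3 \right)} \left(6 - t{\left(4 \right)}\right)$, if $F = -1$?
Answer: $30$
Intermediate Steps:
$u = -9$ ($u = \left(-3\right) 3 = -9$)
$t{\left(z \right)} = -9$
$S{\left(M \right)} = 2$ ($S{\left(M \right)} = 3 + \left(0 - 1\right) = 3 - 1 = 2$)
$S{\left(0 \cdot 3 \right)} \left(6 - t{\left(4 \right)}\right) = 2 \left(6 - -9\right) = 2 \left(6 + 9\right) = 2 \cdot 15 = 30$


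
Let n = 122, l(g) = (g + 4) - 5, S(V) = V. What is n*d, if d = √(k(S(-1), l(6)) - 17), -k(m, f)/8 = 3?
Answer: 122*I*√41 ≈ 781.18*I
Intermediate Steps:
l(g) = -1 + g (l(g) = (4 + g) - 5 = -1 + g)
k(m, f) = -24 (k(m, f) = -8*3 = -24)
d = I*√41 (d = √(-24 - 17) = √(-41) = I*√41 ≈ 6.4031*I)
n*d = 122*(I*√41) = 122*I*√41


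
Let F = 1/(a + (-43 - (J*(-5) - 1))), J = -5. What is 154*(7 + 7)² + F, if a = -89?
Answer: 4708703/156 ≈ 30184.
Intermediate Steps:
F = -1/156 (F = 1/(-89 + (-43 - (-5*(-5) - 1))) = 1/(-89 + (-43 - (25 - 1))) = 1/(-89 + (-43 - 1*24)) = 1/(-89 + (-43 - 24)) = 1/(-89 - 67) = 1/(-156) = -1/156 ≈ -0.0064103)
154*(7 + 7)² + F = 154*(7 + 7)² - 1/156 = 154*14² - 1/156 = 154*196 - 1/156 = 30184 - 1/156 = 4708703/156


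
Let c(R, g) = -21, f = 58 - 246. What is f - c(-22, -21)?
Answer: -167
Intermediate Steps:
f = -188
f - c(-22, -21) = -188 - 1*(-21) = -188 + 21 = -167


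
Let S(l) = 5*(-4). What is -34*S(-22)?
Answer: 680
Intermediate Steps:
S(l) = -20
-34*S(-22) = -34*(-20) = 680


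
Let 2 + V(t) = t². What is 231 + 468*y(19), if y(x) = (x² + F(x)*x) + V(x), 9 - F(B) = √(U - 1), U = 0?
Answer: 417219 - 8892*I ≈ 4.1722e+5 - 8892.0*I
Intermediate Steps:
F(B) = 9 - I (F(B) = 9 - √(0 - 1) = 9 - √(-1) = 9 - I)
V(t) = -2 + t²
y(x) = -2 + 2*x² + x*(9 - I) (y(x) = (x² + (9 - I)*x) + (-2 + x²) = (x² + x*(9 - I)) + (-2 + x²) = -2 + 2*x² + x*(9 - I))
231 + 468*y(19) = 231 + 468*(-2 + 2*19² + 19*(9 - I)) = 231 + 468*(-2 + 2*361 + (171 - 19*I)) = 231 + 468*(-2 + 722 + (171 - 19*I)) = 231 + 468*(891 - 19*I) = 231 + (416988 - 8892*I) = 417219 - 8892*I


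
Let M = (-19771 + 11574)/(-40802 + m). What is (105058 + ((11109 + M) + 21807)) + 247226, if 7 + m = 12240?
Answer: 11004786997/28569 ≈ 3.8520e+5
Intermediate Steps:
m = 12233 (m = -7 + 12240 = 12233)
M = 8197/28569 (M = (-19771 + 11574)/(-40802 + 12233) = -8197/(-28569) = -8197*(-1/28569) = 8197/28569 ≈ 0.28692)
(105058 + ((11109 + M) + 21807)) + 247226 = (105058 + ((11109 + 8197/28569) + 21807)) + 247226 = (105058 + (317381218/28569 + 21807)) + 247226 = (105058 + 940385401/28569) + 247226 = 3941787403/28569 + 247226 = 11004786997/28569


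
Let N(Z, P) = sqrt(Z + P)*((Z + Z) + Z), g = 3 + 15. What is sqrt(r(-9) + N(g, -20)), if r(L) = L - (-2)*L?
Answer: 3*sqrt(-3 + 6*I*sqrt(2)) ≈ 5.1962 + 7.3485*I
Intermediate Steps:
r(L) = 3*L (r(L) = L + 2*L = 3*L)
g = 18
N(Z, P) = 3*Z*sqrt(P + Z) (N(Z, P) = sqrt(P + Z)*(2*Z + Z) = sqrt(P + Z)*(3*Z) = 3*Z*sqrt(P + Z))
sqrt(r(-9) + N(g, -20)) = sqrt(3*(-9) + 3*18*sqrt(-20 + 18)) = sqrt(-27 + 3*18*sqrt(-2)) = sqrt(-27 + 3*18*(I*sqrt(2))) = sqrt(-27 + 54*I*sqrt(2))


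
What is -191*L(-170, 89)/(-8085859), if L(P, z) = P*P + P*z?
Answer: 2630070/8085859 ≈ 0.32527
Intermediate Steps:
L(P, z) = P² + P*z
-191*L(-170, 89)/(-8085859) = -(-32470)*(-170 + 89)/(-8085859) = -(-32470)*(-81)*(-1/8085859) = -191*13770*(-1/8085859) = -2630070*(-1/8085859) = 2630070/8085859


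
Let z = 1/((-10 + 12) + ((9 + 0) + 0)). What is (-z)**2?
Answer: 1/121 ≈ 0.0082645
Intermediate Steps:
z = 1/11 (z = 1/(2 + (9 + 0)) = 1/(2 + 9) = 1/11 ≈ 0.090909)
(-z)**2 = (-1*1/11)**2 = (-1/11)**2 = 1/121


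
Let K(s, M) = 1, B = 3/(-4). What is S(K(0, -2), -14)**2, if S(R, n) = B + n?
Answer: 3481/16 ≈ 217.56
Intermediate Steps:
B = -3/4 (B = 3*(-1/4) = -3/4 ≈ -0.75000)
S(R, n) = -3/4 + n
S(K(0, -2), -14)**2 = (-3/4 - 14)**2 = (-59/4)**2 = 3481/16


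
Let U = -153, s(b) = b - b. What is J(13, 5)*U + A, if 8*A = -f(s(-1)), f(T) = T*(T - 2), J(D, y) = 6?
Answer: -918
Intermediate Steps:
s(b) = 0
f(T) = T*(-2 + T)
A = 0 (A = (-0*(-2 + 0))/8 = (-0*(-2))/8 = (-1*0)/8 = (⅛)*0 = 0)
J(13, 5)*U + A = 6*(-153) + 0 = -918 + 0 = -918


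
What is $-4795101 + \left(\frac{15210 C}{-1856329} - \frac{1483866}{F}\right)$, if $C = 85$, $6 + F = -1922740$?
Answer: $- \frac{8557454972464905510}{1784624579717} \approx -4.7951 \cdot 10^{6}$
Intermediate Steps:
$F = -1922746$ ($F = -6 - 1922740 = -1922746$)
$-4795101 + \left(\frac{15210 C}{-1856329} - \frac{1483866}{F}\right) = -4795101 + \left(\frac{15210 \cdot 85}{-1856329} - \frac{1483866}{-1922746}\right) = -4795101 + \left(1292850 \left(- \frac{1}{1856329}\right) - - \frac{741933}{961373}\right) = -4795101 + \left(- \frac{1292850}{1856329} + \frac{741933}{961373}\right) = -4795101 + \frac{134360660907}{1784624579717} = - \frac{8557454972464905510}{1784624579717}$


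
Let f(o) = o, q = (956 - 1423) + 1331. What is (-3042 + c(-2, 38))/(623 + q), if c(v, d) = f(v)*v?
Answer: -3038/1487 ≈ -2.0430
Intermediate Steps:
q = 864 (q = -467 + 1331 = 864)
c(v, d) = v² (c(v, d) = v*v = v²)
(-3042 + c(-2, 38))/(623 + q) = (-3042 + (-2)²)/(623 + 864) = (-3042 + 4)/1487 = -3038*1/1487 = -3038/1487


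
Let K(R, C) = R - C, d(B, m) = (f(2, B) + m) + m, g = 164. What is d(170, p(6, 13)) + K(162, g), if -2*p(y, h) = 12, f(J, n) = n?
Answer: 156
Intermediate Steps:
p(y, h) = -6 (p(y, h) = -1/2*12 = -6)
d(B, m) = B + 2*m (d(B, m) = (B + m) + m = B + 2*m)
d(170, p(6, 13)) + K(162, g) = (170 + 2*(-6)) + (162 - 1*164) = (170 - 12) + (162 - 164) = 158 - 2 = 156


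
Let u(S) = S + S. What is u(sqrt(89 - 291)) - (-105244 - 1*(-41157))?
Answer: 64087 + 2*I*sqrt(202) ≈ 64087.0 + 28.425*I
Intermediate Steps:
u(S) = 2*S
u(sqrt(89 - 291)) - (-105244 - 1*(-41157)) = 2*sqrt(89 - 291) - (-105244 - 1*(-41157)) = 2*sqrt(-202) - (-105244 + 41157) = 2*(I*sqrt(202)) - 1*(-64087) = 2*I*sqrt(202) + 64087 = 64087 + 2*I*sqrt(202)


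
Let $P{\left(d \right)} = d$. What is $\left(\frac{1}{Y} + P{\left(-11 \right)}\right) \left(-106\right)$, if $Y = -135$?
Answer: $\frac{157516}{135} \approx 1166.8$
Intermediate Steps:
$\left(\frac{1}{Y} + P{\left(-11 \right)}\right) \left(-106\right) = \left(\frac{1}{-135} - 11\right) \left(-106\right) = \left(- \frac{1}{135} - 11\right) \left(-106\right) = \left(- \frac{1486}{135}\right) \left(-106\right) = \frac{157516}{135}$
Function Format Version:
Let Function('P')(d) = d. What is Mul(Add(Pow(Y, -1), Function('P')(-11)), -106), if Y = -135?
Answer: Rational(157516, 135) ≈ 1166.8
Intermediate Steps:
Mul(Add(Pow(Y, -1), Function('P')(-11)), -106) = Mul(Add(Pow(-135, -1), -11), -106) = Mul(Add(Rational(-1, 135), -11), -106) = Mul(Rational(-1486, 135), -106) = Rational(157516, 135)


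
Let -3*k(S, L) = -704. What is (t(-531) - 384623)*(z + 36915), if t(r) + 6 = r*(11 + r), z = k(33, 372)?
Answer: -12093219541/3 ≈ -4.0311e+9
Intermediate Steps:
k(S, L) = 704/3 (k(S, L) = -⅓*(-704) = 704/3)
z = 704/3 ≈ 234.67
t(r) = -6 + r*(11 + r)
(t(-531) - 384623)*(z + 36915) = ((-6 + (-531)² + 11*(-531)) - 384623)*(704/3 + 36915) = ((-6 + 281961 - 5841) - 384623)*(111449/3) = (276114 - 384623)*(111449/3) = -108509*111449/3 = -12093219541/3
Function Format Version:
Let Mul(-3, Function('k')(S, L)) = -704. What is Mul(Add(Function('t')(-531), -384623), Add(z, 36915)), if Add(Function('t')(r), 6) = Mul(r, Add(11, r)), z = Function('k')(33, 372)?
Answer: Rational(-12093219541, 3) ≈ -4.0311e+9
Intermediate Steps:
Function('k')(S, L) = Rational(704, 3) (Function('k')(S, L) = Mul(Rational(-1, 3), -704) = Rational(704, 3))
z = Rational(704, 3) ≈ 234.67
Function('t')(r) = Add(-6, Mul(r, Add(11, r)))
Mul(Add(Function('t')(-531), -384623), Add(z, 36915)) = Mul(Add(Add(-6, Pow(-531, 2), Mul(11, -531)), -384623), Add(Rational(704, 3), 36915)) = Mul(Add(Add(-6, 281961, -5841), -384623), Rational(111449, 3)) = Mul(Add(276114, -384623), Rational(111449, 3)) = Mul(-108509, Rational(111449, 3)) = Rational(-12093219541, 3)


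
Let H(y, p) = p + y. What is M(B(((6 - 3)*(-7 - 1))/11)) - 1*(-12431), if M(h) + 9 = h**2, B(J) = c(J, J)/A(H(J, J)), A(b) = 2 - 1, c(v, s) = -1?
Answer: 12423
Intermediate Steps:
A(b) = 1
B(J) = -1 (B(J) = -1/1 = -1*1 = -1)
M(h) = -9 + h**2
M(B(((6 - 3)*(-7 - 1))/11)) - 1*(-12431) = (-9 + (-1)**2) - 1*(-12431) = (-9 + 1) + 12431 = -8 + 12431 = 12423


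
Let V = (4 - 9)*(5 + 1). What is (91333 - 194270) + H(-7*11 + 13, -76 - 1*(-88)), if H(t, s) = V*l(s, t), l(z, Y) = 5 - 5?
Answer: -102937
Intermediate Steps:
l(z, Y) = 0
V = -30 (V = -5*6 = -30)
H(t, s) = 0 (H(t, s) = -30*0 = 0)
(91333 - 194270) + H(-7*11 + 13, -76 - 1*(-88)) = (91333 - 194270) + 0 = -102937 + 0 = -102937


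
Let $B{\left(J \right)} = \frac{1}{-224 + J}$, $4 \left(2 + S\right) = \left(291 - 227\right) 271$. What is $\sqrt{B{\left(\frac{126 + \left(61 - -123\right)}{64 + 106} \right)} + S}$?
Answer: $\frac{\sqrt{61827605277}}{3777} \approx 65.833$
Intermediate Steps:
$S = 4334$ ($S = -2 + \frac{\left(291 - 227\right) 271}{4} = -2 + \frac{64 \cdot 271}{4} = -2 + \frac{1}{4} \cdot 17344 = -2 + 4336 = 4334$)
$\sqrt{B{\left(\frac{126 + \left(61 - -123\right)}{64 + 106} \right)} + S} = \sqrt{\frac{1}{-224 + \frac{126 + \left(61 - -123\right)}{64 + 106}} + 4334} = \sqrt{\frac{1}{-224 + \frac{126 + \left(61 + 123\right)}{170}} + 4334} = \sqrt{\frac{1}{-224 + \left(126 + 184\right) \frac{1}{170}} + 4334} = \sqrt{\frac{1}{-224 + 310 \cdot \frac{1}{170}} + 4334} = \sqrt{\frac{1}{-224 + \frac{31}{17}} + 4334} = \sqrt{\frac{1}{- \frac{3777}{17}} + 4334} = \sqrt{- \frac{17}{3777} + 4334} = \sqrt{\frac{16369501}{3777}} = \frac{\sqrt{61827605277}}{3777}$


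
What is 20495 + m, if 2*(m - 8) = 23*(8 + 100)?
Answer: 21745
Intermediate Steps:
m = 1250 (m = 8 + (23*(8 + 100))/2 = 8 + (23*108)/2 = 8 + (1/2)*2484 = 8 + 1242 = 1250)
20495 + m = 20495 + 1250 = 21745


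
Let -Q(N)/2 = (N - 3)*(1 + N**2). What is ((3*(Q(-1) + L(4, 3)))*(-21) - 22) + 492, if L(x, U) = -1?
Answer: -475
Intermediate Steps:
Q(N) = -2*(1 + N**2)*(-3 + N) (Q(N) = -2*(N - 3)*(1 + N**2) = -2*(-3 + N)*(1 + N**2) = -2*(1 + N**2)*(-3 + N))
((3*(Q(-1) + L(4, 3)))*(-21) - 22) + 492 = ((3*((6 - 2*(-1) - 2*(-1)**3 + 6*(-1)**2) - 1))*(-21) - 22) + 492 = ((3*((6 + 2 - 2*(-1) + 6*1) - 1))*(-21) - 22) + 492 = ((3*((6 + 2 + 2 + 6) - 1))*(-21) - 22) + 492 = ((3*(16 - 1))*(-21) - 22) + 492 = ((3*15)*(-21) - 22) + 492 = (45*(-21) - 22) + 492 = (-945 - 22) + 492 = -967 + 492 = -475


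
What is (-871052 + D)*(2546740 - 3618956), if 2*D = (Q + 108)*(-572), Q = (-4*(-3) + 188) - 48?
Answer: 1013685872992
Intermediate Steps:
Q = 152 (Q = (12 + 188) - 48 = 200 - 48 = 152)
D = -74360 (D = ((152 + 108)*(-572))/2 = (260*(-572))/2 = (½)*(-148720) = -74360)
(-871052 + D)*(2546740 - 3618956) = (-871052 - 74360)*(2546740 - 3618956) = -945412*(-1072216) = 1013685872992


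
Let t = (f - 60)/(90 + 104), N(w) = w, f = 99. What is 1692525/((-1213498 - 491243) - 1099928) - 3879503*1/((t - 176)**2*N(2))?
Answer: -206722085011710851/3262253622135725 ≈ -63.368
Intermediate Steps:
t = 39/194 (t = (99 - 60)/(90 + 104) = 39/194 ≈ 0.20103)
1692525/((-1213498 - 491243) - 1099928) - 3879503*1/((t - 176)**2*N(2)) = 1692525/((-1213498 - 491243) - 1099928) - 3879503*1/(2*(39/194 - 176)**2) = 1692525/(-1704741 - 1099928) - 3879503/(2*(-34105/194)**2) = 1692525/(-2804669) - 3879503/(2*(1163151025/37636)) = 1692525*(-1/2804669) - 3879503/1163151025/18818 = -1692525/2804669 - 3879503*18818/1163151025 = -1692525/2804669 - 73004487454/1163151025 = -206722085011710851/3262253622135725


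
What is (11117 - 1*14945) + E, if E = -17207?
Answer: -21035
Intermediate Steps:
(11117 - 1*14945) + E = (11117 - 1*14945) - 17207 = (11117 - 14945) - 17207 = -3828 - 17207 = -21035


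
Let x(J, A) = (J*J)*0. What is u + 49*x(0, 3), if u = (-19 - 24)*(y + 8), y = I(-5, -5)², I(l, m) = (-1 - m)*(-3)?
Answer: -6536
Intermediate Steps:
x(J, A) = 0 (x(J, A) = J²*0 = 0)
I(l, m) = 3 + 3*m
y = 144 (y = (3 + 3*(-5))² = (3 - 15)² = (-12)² = 144)
u = -6536 (u = (-19 - 24)*(144 + 8) = -43*152 = -6536)
u + 49*x(0, 3) = -6536 + 49*0 = -6536 + 0 = -6536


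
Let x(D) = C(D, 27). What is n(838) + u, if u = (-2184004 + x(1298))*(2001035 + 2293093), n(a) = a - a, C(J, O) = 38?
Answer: -9378229551648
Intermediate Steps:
x(D) = 38
n(a) = 0
u = -9378229551648 (u = (-2184004 + 38)*(2001035 + 2293093) = -2183966*4294128 = -9378229551648)
n(838) + u = 0 - 9378229551648 = -9378229551648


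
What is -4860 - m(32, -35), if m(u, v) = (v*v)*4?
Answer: -9760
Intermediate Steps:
m(u, v) = 4*v**2 (m(u, v) = v**2*4 = 4*v**2)
-4860 - m(32, -35) = -4860 - 4*(-35)**2 = -4860 - 4*1225 = -4860 - 1*4900 = -4860 - 4900 = -9760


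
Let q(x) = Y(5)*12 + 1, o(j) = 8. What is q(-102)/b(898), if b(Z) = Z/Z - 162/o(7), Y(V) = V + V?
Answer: -44/7 ≈ -6.2857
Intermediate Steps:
Y(V) = 2*V
b(Z) = -77/4 (b(Z) = Z/Z - 162/8 = 1 - 162*⅛ = 1 - 81/4 = -77/4)
q(x) = 121 (q(x) = (2*5)*12 + 1 = 10*12 + 1 = 120 + 1 = 121)
q(-102)/b(898) = 121/(-77/4) = 121*(-4/77) = -44/7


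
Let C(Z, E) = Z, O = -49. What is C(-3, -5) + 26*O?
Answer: -1277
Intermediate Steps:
C(-3, -5) + 26*O = -3 + 26*(-49) = -3 - 1274 = -1277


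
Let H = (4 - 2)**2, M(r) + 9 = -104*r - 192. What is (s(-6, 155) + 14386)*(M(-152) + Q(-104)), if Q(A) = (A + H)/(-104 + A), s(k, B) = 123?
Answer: 11775344801/52 ≈ 2.2645e+8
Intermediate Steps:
M(r) = -201 - 104*r (M(r) = -9 + (-104*r - 192) = -9 + (-192 - 104*r) = -201 - 104*r)
H = 4 (H = 2**2 = 4)
Q(A) = (4 + A)/(-104 + A) (Q(A) = (A + 4)/(-104 + A) = (4 + A)/(-104 + A))
(s(-6, 155) + 14386)*(M(-152) + Q(-104)) = (123 + 14386)*((-201 - 104*(-152)) + (4 - 104)/(-104 - 104)) = 14509*((-201 + 15808) - 100/(-208)) = 14509*(15607 - 1/208*(-100)) = 14509*(15607 + 25/52) = 14509*(811589/52) = 11775344801/52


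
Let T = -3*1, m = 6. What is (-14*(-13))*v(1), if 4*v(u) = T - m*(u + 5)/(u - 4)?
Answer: 819/2 ≈ 409.50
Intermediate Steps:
T = -3
v(u) = -3/4 - 3*(5 + u)/(2*(-4 + u)) (v(u) = (-3 - 6*(u + 5)/(u - 4))/4 = (-3 - 6*(5 + u)/(-4 + u))/4 = -3/4 - 3*(5 + u)/(2*(-4 + u)))
(-14*(-13))*v(1) = (-14*(-13))*(9*(-2 - 1*1)/(4*(-4 + 1))) = 182*((9/4)*(-2 - 1)/(-3)) = 182*((9/4)*(-1/3)*(-3)) = 182*(9/4) = 819/2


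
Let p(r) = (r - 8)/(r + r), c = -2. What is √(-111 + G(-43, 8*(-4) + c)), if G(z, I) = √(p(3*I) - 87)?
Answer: √(-1154844 + 102*I*√899538)/102 ≈ 0.4409 + 10.545*I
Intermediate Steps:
p(r) = (-8 + r)/(2*r) (p(r) = (-8 + r)/((2*r)) = (-8 + r)*(1/(2*r)) = (-8 + r)/(2*r))
G(z, I) = √(-87 + (-8 + 3*I)/(6*I)) (G(z, I) = √((-8 + 3*I)/(2*((3*I))) - 87) = √((1/(3*I))*(-8 + 3*I)/2 - 87) = √((-8 + 3*I)/(6*I) - 87) = √(-87 + (-8 + 3*I)/(6*I)))
√(-111 + G(-43, 8*(-4) + c)) = √(-111 + √(-3114 - 48/(8*(-4) - 2))/6) = √(-111 + √(-3114 - 48/(-32 - 2))/6) = √(-111 + √(-3114 - 48/(-34))/6) = √(-111 + √(-3114 - 48*(-1/34))/6) = √(-111 + √(-3114 + 24/17)/6) = √(-111 + √(-52914/17)/6) = √(-111 + (I*√899538/17)/6) = √(-111 + I*√899538/102)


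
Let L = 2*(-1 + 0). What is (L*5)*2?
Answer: -20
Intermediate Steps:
L = -2 (L = 2*(-1) = -2)
(L*5)*2 = -2*5*2 = -10*2 = -20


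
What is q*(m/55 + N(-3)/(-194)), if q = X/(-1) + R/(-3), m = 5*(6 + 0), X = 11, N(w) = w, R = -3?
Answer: -5985/1067 ≈ -5.6092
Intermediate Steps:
m = 30 (m = 5*6 = 30)
q = -10 (q = 11/(-1) - 3/(-3) = 11*(-1) - 3*(-1/3) = -11 + 1 = -10)
q*(m/55 + N(-3)/(-194)) = -10*(30/55 - 3/(-194)) = -10*(30*(1/55) - 3*(-1/194)) = -10*(6/11 + 3/194) = -10*1197/2134 = -5985/1067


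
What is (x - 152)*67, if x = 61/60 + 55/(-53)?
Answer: -32389609/3180 ≈ -10185.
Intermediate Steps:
x = -67/3180 (x = 61*(1/60) + 55*(-1/53) = 61/60 - 55/53 = -67/3180 ≈ -0.021069)
(x - 152)*67 = (-67/3180 - 152)*67 = -483427/3180*67 = -32389609/3180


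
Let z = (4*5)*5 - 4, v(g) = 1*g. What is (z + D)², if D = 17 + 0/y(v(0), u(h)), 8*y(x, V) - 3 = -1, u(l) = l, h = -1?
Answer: 12769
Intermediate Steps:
v(g) = g
y(x, V) = ¼ (y(x, V) = 3/8 + (⅛)*(-1) = 3/8 - ⅛ = ¼)
z = 96 (z = 20*5 - 4 = 100 - 4 = 96)
D = 17 (D = 17 + 0/(¼) = 17 + 0*4 = 17 + 0 = 17)
(z + D)² = (96 + 17)² = 113² = 12769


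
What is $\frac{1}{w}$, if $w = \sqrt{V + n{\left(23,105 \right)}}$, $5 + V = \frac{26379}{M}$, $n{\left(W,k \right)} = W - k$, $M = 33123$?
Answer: $- \frac{i \sqrt{10508536734}}{951774} \approx - 0.10771 i$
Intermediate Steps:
$V = - \frac{46412}{11041}$ ($V = -5 + \frac{26379}{33123} = -5 + 26379 \cdot \frac{1}{33123} = -5 + \frac{8793}{11041} = - \frac{46412}{11041} \approx -4.2036$)
$w = \frac{i \sqrt{10508536734}}{11041}$ ($w = \sqrt{- \frac{46412}{11041} + \left(23 - 105\right)} = \sqrt{- \frac{46412}{11041} - 82} = \sqrt{- \frac{951774}{11041}} = \frac{i \sqrt{10508536734}}{11041} \approx 9.2846 i$)
$\frac{1}{w} = \frac{1}{\frac{1}{11041} i \sqrt{10508536734}} = - \frac{i \sqrt{10508536734}}{951774}$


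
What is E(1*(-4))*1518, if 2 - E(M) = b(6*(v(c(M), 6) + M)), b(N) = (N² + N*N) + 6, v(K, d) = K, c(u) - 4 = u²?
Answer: -27985848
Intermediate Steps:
c(u) = 4 + u²
b(N) = 6 + 2*N² (b(N) = (N² + N²) + 6 = 2*N² + 6 = 6 + 2*N²)
E(M) = -4 - 2*(24 + 6*M + 6*M²)² (E(M) = 2 - (6 + 2*(6*((4 + M²) + M))²) = 2 - (6 + 2*(6*(4 + M + M²))²) = 2 - (6 + 2*(24 + 6*M + 6*M²)²) = 2 + (-6 - 2*(24 + 6*M + 6*M²)²) = -4 - 2*(24 + 6*M + 6*M²)²)
E(1*(-4))*1518 = (-4 - 72*(4 + 1*(-4) + (1*(-4))²)²)*1518 = (-4 - 72*(4 - 4 + (-4)²)²)*1518 = (-4 - 72*(4 - 4 + 16)²)*1518 = (-4 - 72*16²)*1518 = (-4 - 72*256)*1518 = (-4 - 18432)*1518 = -18436*1518 = -27985848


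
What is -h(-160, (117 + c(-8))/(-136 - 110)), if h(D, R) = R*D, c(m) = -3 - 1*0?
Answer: -3040/41 ≈ -74.146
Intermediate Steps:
c(m) = -3 (c(m) = -3 + 0 = -3)
h(D, R) = D*R
-h(-160, (117 + c(-8))/(-136 - 110)) = -(-160)*(117 - 3)/(-136 - 110) = -(-160)*114/(-246) = -(-160)*114*(-1/246) = -(-160)*(-19)/41 = -1*3040/41 = -3040/41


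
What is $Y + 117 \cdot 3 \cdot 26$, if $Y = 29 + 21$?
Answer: $9176$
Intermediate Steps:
$Y = 50$
$Y + 117 \cdot 3 \cdot 26 = 50 + 117 \cdot 3 \cdot 26 = 50 + 117 \cdot 78 = 50 + 9126 = 9176$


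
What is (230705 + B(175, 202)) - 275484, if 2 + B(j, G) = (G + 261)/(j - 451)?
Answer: -12360019/276 ≈ -44783.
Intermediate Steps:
B(j, G) = -2 + (261 + G)/(-451 + j) (B(j, G) = -2 + (G + 261)/(j - 451) = -2 + (261 + G)/(-451 + j))
(230705 + B(175, 202)) - 275484 = (230705 + (1163 + 202 - 2*175)/(-451 + 175)) - 275484 = (230705 + (1163 + 202 - 350)/(-276)) - 275484 = (230705 - 1/276*1015) - 275484 = (230705 - 1015/276) - 275484 = 63673565/276 - 275484 = -12360019/276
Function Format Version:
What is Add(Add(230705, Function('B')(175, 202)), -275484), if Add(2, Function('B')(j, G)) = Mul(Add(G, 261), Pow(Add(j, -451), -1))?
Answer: Rational(-12360019, 276) ≈ -44783.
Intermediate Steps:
Function('B')(j, G) = Add(-2, Mul(Pow(Add(-451, j), -1), Add(261, G))) (Function('B')(j, G) = Add(-2, Mul(Add(G, 261), Pow(Add(j, -451), -1))) = Add(-2, Mul(Add(261, G), Pow(Add(-451, j), -1))) = Add(-2, Mul(Pow(Add(-451, j), -1), Add(261, G))))
Add(Add(230705, Function('B')(175, 202)), -275484) = Add(Add(230705, Mul(Pow(Add(-451, 175), -1), Add(1163, 202, Mul(-2, 175)))), -275484) = Add(Add(230705, Mul(Pow(-276, -1), Add(1163, 202, -350))), -275484) = Add(Add(230705, Mul(Rational(-1, 276), 1015)), -275484) = Add(Add(230705, Rational(-1015, 276)), -275484) = Add(Rational(63673565, 276), -275484) = Rational(-12360019, 276)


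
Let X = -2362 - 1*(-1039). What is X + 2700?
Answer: 1377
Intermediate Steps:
X = -1323 (X = -2362 + 1039 = -1323)
X + 2700 = -1323 + 2700 = 1377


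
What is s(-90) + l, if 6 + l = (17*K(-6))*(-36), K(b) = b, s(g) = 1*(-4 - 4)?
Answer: 3658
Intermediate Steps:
s(g) = -8 (s(g) = 1*(-8) = -8)
l = 3666 (l = -6 + (17*(-6))*(-36) = -6 - 102*(-36) = -6 + 3672 = 3666)
s(-90) + l = -8 + 3666 = 3658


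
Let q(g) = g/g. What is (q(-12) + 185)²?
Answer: 34596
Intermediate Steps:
q(g) = 1
(q(-12) + 185)² = (1 + 185)² = 186² = 34596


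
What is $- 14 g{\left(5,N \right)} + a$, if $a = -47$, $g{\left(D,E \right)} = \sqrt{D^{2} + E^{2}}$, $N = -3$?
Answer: $-47 - 14 \sqrt{34} \approx -128.63$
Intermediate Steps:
$- 14 g{\left(5,N \right)} + a = - 14 \sqrt{5^{2} + \left(-3\right)^{2}} - 47 = - 14 \sqrt{25 + 9} - 47 = - 14 \sqrt{34} - 47 = -47 - 14 \sqrt{34}$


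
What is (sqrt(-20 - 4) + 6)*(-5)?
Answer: -30 - 10*I*sqrt(6) ≈ -30.0 - 24.495*I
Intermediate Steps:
(sqrt(-20 - 4) + 6)*(-5) = (sqrt(-24) + 6)*(-5) = (2*I*sqrt(6) + 6)*(-5) = (6 + 2*I*sqrt(6))*(-5) = -30 - 10*I*sqrt(6)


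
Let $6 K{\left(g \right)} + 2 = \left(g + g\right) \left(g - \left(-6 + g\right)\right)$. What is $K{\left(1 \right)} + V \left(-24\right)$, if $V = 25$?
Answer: $- \frac{1795}{3} \approx -598.33$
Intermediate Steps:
$K{\left(g \right)} = - \frac{1}{3} + 2 g$ ($K{\left(g \right)} = - \frac{1}{3} + \frac{\left(g + g\right) \left(g - \left(-6 + g\right)\right)}{6} = - \frac{1}{3} + \frac{2 g 6}{6} = - \frac{1}{3} + \frac{12 g}{6} = - \frac{1}{3} + 2 g$)
$K{\left(1 \right)} + V \left(-24\right) = \left(- \frac{1}{3} + 2 \cdot 1\right) + 25 \left(-24\right) = \left(- \frac{1}{3} + 2\right) - 600 = \frac{5}{3} - 600 = - \frac{1795}{3}$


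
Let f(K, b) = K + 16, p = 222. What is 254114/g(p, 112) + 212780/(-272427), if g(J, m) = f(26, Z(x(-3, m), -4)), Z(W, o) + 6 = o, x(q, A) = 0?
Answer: 549353793/90809 ≈ 6049.6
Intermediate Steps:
Z(W, o) = -6 + o
f(K, b) = 16 + K
g(J, m) = 42 (g(J, m) = 16 + 26 = 42)
254114/g(p, 112) + 212780/(-272427) = 254114/42 + 212780/(-272427) = 254114*(1/42) + 212780*(-1/272427) = 18151/3 - 212780/272427 = 549353793/90809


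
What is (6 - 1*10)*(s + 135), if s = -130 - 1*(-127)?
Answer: -528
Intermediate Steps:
s = -3 (s = -130 + 127 = -3)
(6 - 1*10)*(s + 135) = (6 - 1*10)*(-3 + 135) = (6 - 10)*132 = -4*132 = -528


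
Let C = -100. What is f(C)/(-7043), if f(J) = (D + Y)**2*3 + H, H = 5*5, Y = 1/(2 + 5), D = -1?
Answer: -1333/345107 ≈ -0.0038626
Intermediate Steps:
Y = 1/7 ≈ 0.14286
H = 25
f(J) = 1333/49 (f(J) = (-1 + 1/7)**2*3 + 25 = (-6/7)**2*3 + 25 = (36/49)*3 + 25 = 108/49 + 25 = 1333/49)
f(C)/(-7043) = (1333/49)/(-7043) = (1333/49)*(-1/7043) = -1333/345107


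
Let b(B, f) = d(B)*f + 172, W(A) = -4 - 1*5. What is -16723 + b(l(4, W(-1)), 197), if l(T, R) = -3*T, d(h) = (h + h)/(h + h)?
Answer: -16354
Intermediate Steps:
W(A) = -9 (W(A) = -4 - 5 = -9)
d(h) = 1 (d(h) = (2*h)/((2*h)) = (2*h)*(1/(2*h)) = 1)
l(T, R) = -3*T
b(B, f) = 172 + f (b(B, f) = 1*f + 172 = f + 172 = 172 + f)
-16723 + b(l(4, W(-1)), 197) = -16723 + (172 + 197) = -16723 + 369 = -16354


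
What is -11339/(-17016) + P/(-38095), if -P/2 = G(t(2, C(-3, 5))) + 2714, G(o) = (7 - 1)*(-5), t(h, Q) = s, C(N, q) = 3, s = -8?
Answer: 523301093/648224520 ≈ 0.80728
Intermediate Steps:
t(h, Q) = -8
G(o) = -30 (G(o) = 6*(-5) = -30)
P = -5368 (P = -2*(-30 + 2714) = -2*2684 = -5368)
-11339/(-17016) + P/(-38095) = -11339/(-17016) - 5368/(-38095) = -11339*(-1/17016) - 5368*(-1/38095) = 11339/17016 + 5368/38095 = 523301093/648224520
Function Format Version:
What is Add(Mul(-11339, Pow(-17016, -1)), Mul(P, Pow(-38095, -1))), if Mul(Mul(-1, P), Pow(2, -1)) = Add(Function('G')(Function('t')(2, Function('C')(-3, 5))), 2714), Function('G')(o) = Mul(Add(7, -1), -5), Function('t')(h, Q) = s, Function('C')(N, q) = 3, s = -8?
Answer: Rational(523301093, 648224520) ≈ 0.80728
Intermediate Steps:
Function('t')(h, Q) = -8
Function('G')(o) = -30 (Function('G')(o) = Mul(6, -5) = -30)
P = -5368 (P = Mul(-2, Add(-30, 2714)) = Mul(-2, 2684) = -5368)
Add(Mul(-11339, Pow(-17016, -1)), Mul(P, Pow(-38095, -1))) = Add(Mul(-11339, Pow(-17016, -1)), Mul(-5368, Pow(-38095, -1))) = Add(Mul(-11339, Rational(-1, 17016)), Mul(-5368, Rational(-1, 38095))) = Add(Rational(11339, 17016), Rational(5368, 38095)) = Rational(523301093, 648224520)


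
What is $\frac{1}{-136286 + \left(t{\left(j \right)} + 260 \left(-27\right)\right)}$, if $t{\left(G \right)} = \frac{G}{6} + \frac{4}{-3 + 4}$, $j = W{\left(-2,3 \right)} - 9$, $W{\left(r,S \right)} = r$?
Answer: $- \frac{6}{859823} \approx -6.9782 \cdot 10^{-6}$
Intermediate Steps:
$j = -11$ ($j = -2 - 9 = -11$)
$t{\left(G \right)} = 4 + \frac{G}{6}$ ($t{\left(G \right)} = G \frac{1}{6} + \frac{4}{1} = \frac{G}{6} + 4 \cdot 1 = \frac{G}{6} + 4 = 4 + \frac{G}{6}$)
$\frac{1}{-136286 + \left(t{\left(j \right)} + 260 \left(-27\right)\right)} = \frac{1}{-136286 + \left(\left(4 + \frac{1}{6} \left(-11\right)\right) + 260 \left(-27\right)\right)} = \frac{1}{-136286 + \left(\left(4 - \frac{11}{6}\right) - 7020\right)} = \frac{1}{-136286 + \left(\frac{13}{6} - 7020\right)} = \frac{1}{-136286 - \frac{42107}{6}} = \frac{1}{- \frac{859823}{6}} = - \frac{6}{859823}$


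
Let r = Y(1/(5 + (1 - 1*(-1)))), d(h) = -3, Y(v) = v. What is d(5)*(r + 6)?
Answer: -129/7 ≈ -18.429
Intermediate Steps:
r = 1/7 (r = 1/(5 + (1 - 1*(-1))) = 1/(5 + (1 + 1)) = 1/(5 + 2) = 1/7 ≈ 0.14286)
d(5)*(r + 6) = -3*(1/7 + 6) = -3*43/7 = -129/7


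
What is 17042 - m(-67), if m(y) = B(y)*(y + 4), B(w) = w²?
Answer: 299849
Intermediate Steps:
m(y) = y²*(4 + y) (m(y) = y²*(y + 4) = y²*(4 + y))
17042 - m(-67) = 17042 - (-67)²*(4 - 67) = 17042 - 4489*(-63) = 17042 - 1*(-282807) = 17042 + 282807 = 299849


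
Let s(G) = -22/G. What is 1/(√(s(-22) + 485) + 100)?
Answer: 50/4757 - 9*√6/9514 ≈ 0.0081937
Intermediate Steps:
1/(√(s(-22) + 485) + 100) = 1/(√(-22/(-22) + 485) + 100) = 1/(√(-22*(-1/22) + 485) + 100) = 1/(√(1 + 485) + 100) = 1/(√486 + 100) = 1/(9*√6 + 100) = 1/(100 + 9*√6)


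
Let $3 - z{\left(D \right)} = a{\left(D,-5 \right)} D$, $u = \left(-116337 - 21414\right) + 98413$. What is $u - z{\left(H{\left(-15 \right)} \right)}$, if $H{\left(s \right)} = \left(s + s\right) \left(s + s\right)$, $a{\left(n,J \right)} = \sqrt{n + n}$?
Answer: $-39341 + 27000 \sqrt{2} \approx -1157.2$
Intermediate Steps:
$a{\left(n,J \right)} = \sqrt{2} \sqrt{n}$ ($a{\left(n,J \right)} = \sqrt{2 n} = \sqrt{2} \sqrt{n}$)
$H{\left(s \right)} = 4 s^{2}$ ($H{\left(s \right)} = 2 s 2 s = 4 s^{2}$)
$u = -39338$ ($u = -137751 + 98413 = -39338$)
$z{\left(D \right)} = 3 - \sqrt{2} D^{\frac{3}{2}}$ ($z{\left(D \right)} = 3 - \sqrt{2} \sqrt{D} D = 3 - \sqrt{2} D^{\frac{3}{2}}$)
$u - z{\left(H{\left(-15 \right)} \right)} = -39338 - \left(3 - \sqrt{2} \left(4 \left(-15\right)^{2}\right)^{\frac{3}{2}}\right) = -39338 - \left(3 - \sqrt{2} \left(4 \cdot 225\right)^{\frac{3}{2}}\right) = -39338 - \left(3 - \sqrt{2} \cdot 900^{\frac{3}{2}}\right) = -39338 - \left(3 - \sqrt{2} \cdot 27000\right) = -39338 - \left(3 - 27000 \sqrt{2}\right) = -39341 + 27000 \sqrt{2}$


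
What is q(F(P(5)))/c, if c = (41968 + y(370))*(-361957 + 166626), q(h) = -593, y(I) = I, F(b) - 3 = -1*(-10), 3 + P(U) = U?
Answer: 593/8269923878 ≈ 7.1706e-8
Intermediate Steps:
P(U) = -3 + U
F(b) = 13 (F(b) = 3 - 1*(-10) = 3 + 10 = 13)
c = -8269923878 (c = (41968 + 370)*(-361957 + 166626) = 42338*(-195331) = -8269923878)
q(F(P(5)))/c = -593/(-8269923878) = -593*(-1/8269923878) = 593/8269923878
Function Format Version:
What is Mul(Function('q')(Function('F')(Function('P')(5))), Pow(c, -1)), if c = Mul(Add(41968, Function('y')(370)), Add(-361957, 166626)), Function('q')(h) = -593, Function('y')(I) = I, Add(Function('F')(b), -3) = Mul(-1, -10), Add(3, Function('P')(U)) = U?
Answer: Rational(593, 8269923878) ≈ 7.1706e-8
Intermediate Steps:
Function('P')(U) = Add(-3, U)
Function('F')(b) = 13 (Function('F')(b) = Add(3, Mul(-1, -10)) = Add(3, 10) = 13)
c = -8269923878 (c = Mul(Add(41968, 370), Add(-361957, 166626)) = Mul(42338, -195331) = -8269923878)
Mul(Function('q')(Function('F')(Function('P')(5))), Pow(c, -1)) = Mul(-593, Pow(-8269923878, -1)) = Mul(-593, Rational(-1, 8269923878)) = Rational(593, 8269923878)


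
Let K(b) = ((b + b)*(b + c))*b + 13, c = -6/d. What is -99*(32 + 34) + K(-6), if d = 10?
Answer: -34981/5 ≈ -6996.2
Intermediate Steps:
c = -3/5 (c = -6/10 = -6*1/10 = -3/5 ≈ -0.60000)
K(b) = 13 + 2*b**2*(-3/5 + b) (K(b) = ((b + b)*(b - 3/5))*b + 13 = ((2*b)*(-3/5 + b))*b + 13 = (2*b*(-3/5 + b))*b + 13 = 2*b**2*(-3/5 + b) + 13 = 13 + 2*b**2*(-3/5 + b))
-99*(32 + 34) + K(-6) = -99*(32 + 34) + (13 + 2*(-6)**3 - 6/5*(-6)**2) = -99*66 + (13 + 2*(-216) - 6/5*36) = -6534 + (13 - 432 - 216/5) = -6534 - 2311/5 = -34981/5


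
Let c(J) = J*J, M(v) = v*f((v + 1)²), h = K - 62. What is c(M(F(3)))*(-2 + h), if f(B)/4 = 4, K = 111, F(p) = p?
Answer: 108288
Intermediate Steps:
f(B) = 16 (f(B) = 4*4 = 16)
h = 49 (h = 111 - 62 = 49)
M(v) = 16*v (M(v) = v*16 = 16*v)
c(J) = J²
c(M(F(3)))*(-2 + h) = (16*3)²*(-2 + 49) = 48²*47 = 2304*47 = 108288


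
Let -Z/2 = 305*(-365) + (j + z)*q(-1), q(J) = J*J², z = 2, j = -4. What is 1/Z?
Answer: 1/222646 ≈ 4.4914e-6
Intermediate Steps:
q(J) = J³
Z = 222646 (Z = -2*(305*(-365) + (-4 + 2)*(-1)³) = -2*(-111325 - 2*(-1)) = -2*(-111325 + 2) = -2*(-111323) = 222646)
1/Z = 1/222646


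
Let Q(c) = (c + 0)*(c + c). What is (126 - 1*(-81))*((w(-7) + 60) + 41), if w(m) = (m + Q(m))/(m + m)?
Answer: 39123/2 ≈ 19562.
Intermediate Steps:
Q(c) = 2*c² (Q(c) = c*(2*c) = 2*c²)
w(m) = (m + 2*m²)/(2*m) (w(m) = (m + 2*m²)/(m + m) = (m + 2*m²)/((2*m)) = (m + 2*m²)*(1/(2*m)) = (m + 2*m²)/(2*m))
(126 - 1*(-81))*((w(-7) + 60) + 41) = (126 - 1*(-81))*(((½ - 7) + 60) + 41) = (126 + 81)*((-13/2 + 60) + 41) = 207*(107/2 + 41) = 207*(189/2) = 39123/2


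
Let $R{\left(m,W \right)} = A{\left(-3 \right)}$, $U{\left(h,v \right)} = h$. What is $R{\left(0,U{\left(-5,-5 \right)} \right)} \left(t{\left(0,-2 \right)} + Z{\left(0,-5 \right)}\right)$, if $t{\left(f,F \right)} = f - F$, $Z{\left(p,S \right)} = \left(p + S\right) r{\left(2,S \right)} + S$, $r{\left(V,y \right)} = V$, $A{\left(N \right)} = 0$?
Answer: $0$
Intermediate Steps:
$Z{\left(p,S \right)} = 2 p + 3 S$ ($Z{\left(p,S \right)} = \left(p + S\right) 2 + S = \left(S + p\right) 2 + S = \left(2 S + 2 p\right) + S = 2 p + 3 S$)
$R{\left(m,W \right)} = 0$
$R{\left(0,U{\left(-5,-5 \right)} \right)} \left(t{\left(0,-2 \right)} + Z{\left(0,-5 \right)}\right) = 0 \left(\left(0 - -2\right) + \left(2 \cdot 0 + 3 \left(-5\right)\right)\right) = 0 \left(\left(0 + 2\right) + \left(0 - 15\right)\right) = 0 \left(2 - 15\right) = 0 \left(-13\right) = 0$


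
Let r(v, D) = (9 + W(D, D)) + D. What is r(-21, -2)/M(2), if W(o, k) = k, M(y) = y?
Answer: 5/2 ≈ 2.5000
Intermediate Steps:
r(v, D) = 9 + 2*D (r(v, D) = (9 + D) + D = 9 + 2*D)
r(-21, -2)/M(2) = (9 + 2*(-2))/2 = (9 - 4)/2 = (1/2)*5 = 5/2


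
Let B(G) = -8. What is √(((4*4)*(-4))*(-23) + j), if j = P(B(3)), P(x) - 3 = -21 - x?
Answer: √1462 ≈ 38.236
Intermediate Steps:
P(x) = -18 - x (P(x) = 3 + (-21 - x) = -18 - x)
j = -10 (j = -18 - 1*(-8) = -18 + 8 = -10)
√(((4*4)*(-4))*(-23) + j) = √(((4*4)*(-4))*(-23) - 10) = √((16*(-4))*(-23) - 10) = √(-64*(-23) - 10) = √(1472 - 10) = √1462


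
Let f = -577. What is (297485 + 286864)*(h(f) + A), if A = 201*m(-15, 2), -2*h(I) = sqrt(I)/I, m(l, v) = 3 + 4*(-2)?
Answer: -587270745 + 584349*I*sqrt(577)/1154 ≈ -5.8727e+8 + 12163.0*I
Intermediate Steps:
m(l, v) = -5 (m(l, v) = 3 - 8 = -5)
h(I) = -1/(2*sqrt(I)) (h(I) = -sqrt(I)/(2*I) = -1/(2*sqrt(I)))
A = -1005 (A = 201*(-5) = -1005)
(297485 + 286864)*(h(f) + A) = (297485 + 286864)*(-(-1)*I*sqrt(577)/1154 - 1005) = 584349*(-(-1)*I*sqrt(577)/1154 - 1005) = 584349*(I*sqrt(577)/1154 - 1005) = 584349*(-1005 + I*sqrt(577)/1154) = -587270745 + 584349*I*sqrt(577)/1154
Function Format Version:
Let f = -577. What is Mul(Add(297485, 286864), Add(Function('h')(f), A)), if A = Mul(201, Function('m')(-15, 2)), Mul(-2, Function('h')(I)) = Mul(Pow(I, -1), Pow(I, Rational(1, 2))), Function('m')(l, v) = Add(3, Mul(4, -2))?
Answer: Add(-587270745, Mul(Rational(584349, 1154), I, Pow(577, Rational(1, 2)))) ≈ Add(-5.8727e+8, Mul(12163., I))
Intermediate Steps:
Function('m')(l, v) = -5 (Function('m')(l, v) = Add(3, -8) = -5)
Function('h')(I) = Mul(Rational(-1, 2), Pow(I, Rational(-1, 2))) (Function('h')(I) = Mul(Rational(-1, 2), Mul(Pow(I, -1), Pow(I, Rational(1, 2)))) = Mul(Rational(-1, 2), Pow(I, Rational(-1, 2))))
A = -1005 (A = Mul(201, -5) = -1005)
Mul(Add(297485, 286864), Add(Function('h')(f), A)) = Mul(Add(297485, 286864), Add(Mul(Rational(-1, 2), Pow(-577, Rational(-1, 2))), -1005)) = Mul(584349, Add(Mul(Rational(-1, 2), Mul(Rational(-1, 577), I, Pow(577, Rational(1, 2)))), -1005)) = Mul(584349, Add(Mul(Rational(1, 1154), I, Pow(577, Rational(1, 2))), -1005)) = Mul(584349, Add(-1005, Mul(Rational(1, 1154), I, Pow(577, Rational(1, 2))))) = Add(-587270745, Mul(Rational(584349, 1154), I, Pow(577, Rational(1, 2))))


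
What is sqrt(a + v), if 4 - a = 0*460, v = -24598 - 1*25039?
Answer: I*sqrt(49633) ≈ 222.78*I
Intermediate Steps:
v = -49637 (v = -24598 - 25039 = -49637)
a = 4 (a = 4 - 0*460 = 4 - 1*0 = 4 + 0 = 4)
sqrt(a + v) = sqrt(4 - 49637) = sqrt(-49633) = I*sqrt(49633)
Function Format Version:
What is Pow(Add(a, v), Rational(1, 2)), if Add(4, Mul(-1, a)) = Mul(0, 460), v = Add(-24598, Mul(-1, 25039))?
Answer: Mul(I, Pow(49633, Rational(1, 2))) ≈ Mul(222.78, I)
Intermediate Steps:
v = -49637 (v = Add(-24598, -25039) = -49637)
a = 4 (a = Add(4, Mul(-1, Mul(0, 460))) = Add(4, Mul(-1, 0)) = Add(4, 0) = 4)
Pow(Add(a, v), Rational(1, 2)) = Pow(Add(4, -49637), Rational(1, 2)) = Pow(-49633, Rational(1, 2)) = Mul(I, Pow(49633, Rational(1, 2)))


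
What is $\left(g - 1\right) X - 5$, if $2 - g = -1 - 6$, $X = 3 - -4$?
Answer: $51$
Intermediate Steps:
$X = 7$ ($X = 3 + 4 = 7$)
$g = 9$ ($g = 2 - \left(-1 - 6\right) = 2 - -7 = 2 + 7 = 9$)
$\left(g - 1\right) X - 5 = \left(9 - 1\right) 7 - 5 = 8 \cdot 7 - 5 = 56 - 5 = 51$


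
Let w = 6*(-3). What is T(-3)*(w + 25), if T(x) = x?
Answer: -21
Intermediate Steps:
w = -18
T(-3)*(w + 25) = -3*(-18 + 25) = -3*7 = -21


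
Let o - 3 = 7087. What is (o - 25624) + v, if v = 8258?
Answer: -10276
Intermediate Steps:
o = 7090 (o = 3 + 7087 = 7090)
(o - 25624) + v = (7090 - 25624) + 8258 = -18534 + 8258 = -10276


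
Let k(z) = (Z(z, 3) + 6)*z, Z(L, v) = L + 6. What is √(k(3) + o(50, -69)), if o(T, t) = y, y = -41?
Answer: 2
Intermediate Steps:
Z(L, v) = 6 + L
o(T, t) = -41
k(z) = z*(12 + z) (k(z) = ((6 + z) + 6)*z = (12 + z)*z = z*(12 + z))
√(k(3) + o(50, -69)) = √(3*(12 + 3) - 41) = √(3*15 - 41) = √(45 - 41) = √4 = 2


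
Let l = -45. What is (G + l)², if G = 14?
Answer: 961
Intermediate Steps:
(G + l)² = (14 - 45)² = (-31)² = 961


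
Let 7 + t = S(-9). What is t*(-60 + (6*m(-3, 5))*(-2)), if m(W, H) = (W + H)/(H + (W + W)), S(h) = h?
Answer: 576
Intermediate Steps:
t = -16 (t = -7 - 9 = -16)
m(W, H) = (H + W)/(H + 2*W)
t*(-60 + (6*m(-3, 5))*(-2)) = -16*(-60 + (6*((5 - 3)/(5 + 2*(-3))))*(-2)) = -16*(-60 + (6*(2/(5 - 6)))*(-2)) = -16*(-60 + (6*(2/(-1)))*(-2)) = -16*(-60 + (6*(-1*2))*(-2)) = -16*(-60 + (6*(-2))*(-2)) = -16*(-60 - 12*(-2)) = -16*(-60 + 24) = -16*(-36) = 576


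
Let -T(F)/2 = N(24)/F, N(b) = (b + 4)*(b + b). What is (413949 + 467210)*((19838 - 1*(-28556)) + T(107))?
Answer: 4560411969730/107 ≈ 4.2621e+10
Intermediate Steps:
N(b) = 2*b*(4 + b) (N(b) = (4 + b)*(2*b) = 2*b*(4 + b))
T(F) = -2688/F (T(F) = -2*2*24*(4 + 24)/F = -2*2*24*28/F = -2688/F)
(413949 + 467210)*((19838 - 1*(-28556)) + T(107)) = (413949 + 467210)*((19838 - 1*(-28556)) - 2688/107) = 881159*((19838 + 28556) - 2688*1/107) = 881159*(48394 - 2688/107) = 881159*(5175470/107) = 4560411969730/107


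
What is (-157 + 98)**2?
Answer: 3481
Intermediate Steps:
(-157 + 98)**2 = (-59)**2 = 3481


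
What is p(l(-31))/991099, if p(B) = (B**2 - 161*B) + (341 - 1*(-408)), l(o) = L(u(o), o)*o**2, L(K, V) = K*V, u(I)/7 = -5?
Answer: 1087024137689/991099 ≈ 1.0968e+6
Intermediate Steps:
u(I) = -35 (u(I) = 7*(-5) = -35)
l(o) = -35*o**3 (l(o) = (-35*o)*o**2 = -35*o**3)
p(B) = 749 + B**2 - 161*B (p(B) = (B**2 - 161*B) + (341 + 408) = (B**2 - 161*B) + 749 = 749 + B**2 - 161*B)
p(l(-31))/991099 = (749 + (-35*(-31)**3)**2 - (-5635)*(-31)**3)/991099 = (749 + (-35*(-29791))**2 - (-5635)*(-29791))*(1/991099) = (749 + 1042685**2 - 161*1042685)*(1/991099) = (749 + 1087192009225 - 167872285)*(1/991099) = 1087024137689*(1/991099) = 1087024137689/991099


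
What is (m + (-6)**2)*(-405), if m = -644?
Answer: 246240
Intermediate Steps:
(m + (-6)**2)*(-405) = (-644 + (-6)**2)*(-405) = (-644 + 36)*(-405) = -608*(-405) = 246240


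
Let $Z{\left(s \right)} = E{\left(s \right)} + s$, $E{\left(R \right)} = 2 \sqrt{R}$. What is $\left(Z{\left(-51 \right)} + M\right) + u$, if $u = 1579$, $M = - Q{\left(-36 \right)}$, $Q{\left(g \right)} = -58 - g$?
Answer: $1550 + 2 i \sqrt{51} \approx 1550.0 + 14.283 i$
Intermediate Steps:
$Z{\left(s \right)} = s + 2 \sqrt{s}$ ($Z{\left(s \right)} = 2 \sqrt{s} + s = s + 2 \sqrt{s}$)
$M = 22$ ($M = - (-58 - -36) = - (-58 + 36) = \left(-1\right) \left(-22\right) = 22$)
$\left(Z{\left(-51 \right)} + M\right) + u = \left(\left(-51 + 2 \sqrt{-51}\right) + 22\right) + 1579 = \left(\left(-51 + 2 i \sqrt{51}\right) + 22\right) + 1579 = \left(-29 + 2 i \sqrt{51}\right) + 1579 = 1550 + 2 i \sqrt{51}$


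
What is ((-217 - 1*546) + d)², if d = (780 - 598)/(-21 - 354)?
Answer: 81971698249/140625 ≈ 5.8291e+5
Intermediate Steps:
d = -182/375 (d = 182/(-375) = 182*(-1/375) = -182/375 ≈ -0.48533)
((-217 - 1*546) + d)² = ((-217 - 1*546) - 182/375)² = ((-217 - 546) - 182/375)² = (-763 - 182/375)² = (-286307/375)² = 81971698249/140625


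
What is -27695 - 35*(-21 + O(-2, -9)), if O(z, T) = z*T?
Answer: -27590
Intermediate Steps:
O(z, T) = T*z
-27695 - 35*(-21 + O(-2, -9)) = -27695 - 35*(-21 - 9*(-2)) = -27695 - 35*(-21 + 18) = -27695 - 35*(-3) = -27695 + 105 = -27590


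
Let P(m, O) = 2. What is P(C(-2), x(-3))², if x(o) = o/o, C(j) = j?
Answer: 4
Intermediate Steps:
x(o) = 1
P(C(-2), x(-3))² = 2² = 4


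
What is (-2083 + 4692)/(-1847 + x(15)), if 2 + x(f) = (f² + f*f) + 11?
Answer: -2609/1388 ≈ -1.8797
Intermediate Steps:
x(f) = 9 + 2*f² (x(f) = -2 + ((f² + f*f) + 11) = -2 + ((f² + f²) + 11) = -2 + (2*f² + 11) = -2 + (11 + 2*f²) = 9 + 2*f²)
(-2083 + 4692)/(-1847 + x(15)) = (-2083 + 4692)/(-1847 + (9 + 2*15²)) = 2609/(-1847 + (9 + 2*225)) = 2609/(-1847 + (9 + 450)) = 2609/(-1847 + 459) = 2609/(-1388) = 2609*(-1/1388) = -2609/1388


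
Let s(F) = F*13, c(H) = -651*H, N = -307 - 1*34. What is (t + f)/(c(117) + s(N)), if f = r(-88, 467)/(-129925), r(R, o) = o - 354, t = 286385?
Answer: -9302142753/2617988750 ≈ -3.5532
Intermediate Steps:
N = -341 (N = -307 - 34 = -341)
r(R, o) = -354 + o
s(F) = 13*F
f = -113/129925 (f = (-354 + 467)/(-129925) = 113*(-1/129925) = -113/129925 ≈ -0.00086973)
(t + f)/(c(117) + s(N)) = (286385 - 113/129925)/(-651*117 + 13*(-341)) = 37208571012/(129925*(-76167 - 4433)) = (37208571012/129925)/(-80600) = (37208571012/129925)*(-1/80600) = -9302142753/2617988750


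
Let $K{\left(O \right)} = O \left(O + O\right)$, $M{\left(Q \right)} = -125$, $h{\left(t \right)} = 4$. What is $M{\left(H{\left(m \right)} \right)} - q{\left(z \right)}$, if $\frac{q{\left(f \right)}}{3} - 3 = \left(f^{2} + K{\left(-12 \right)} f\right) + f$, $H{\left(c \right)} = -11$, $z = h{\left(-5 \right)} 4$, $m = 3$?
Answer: $-14774$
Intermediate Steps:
$z = 16$ ($z = 4 \cdot 4 = 16$)
$K{\left(O \right)} = 2 O^{2}$ ($K{\left(O \right)} = O 2 O = 2 O^{2}$)
$q{\left(f \right)} = 9 + 3 f^{2} + 867 f$ ($q{\left(f \right)} = 9 + 3 \left(\left(f^{2} + 2 \left(-12\right)^{2} f\right) + f\right) = 9 + 3 \left(\left(f^{2} + 2 \cdot 144 f\right) + f\right) = 9 + 3 \left(\left(f^{2} + 288 f\right) + f\right) = 9 + 3 \left(f^{2} + 289 f\right) = 9 + \left(3 f^{2} + 867 f\right) = 9 + 3 f^{2} + 867 f$)
$M{\left(H{\left(m \right)} \right)} - q{\left(z \right)} = -125 - \left(9 + 3 \cdot 16^{2} + 867 \cdot 16\right) = -125 - \left(9 + 3 \cdot 256 + 13872\right) = -125 - \left(9 + 768 + 13872\right) = -125 - 14649 = -14774$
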